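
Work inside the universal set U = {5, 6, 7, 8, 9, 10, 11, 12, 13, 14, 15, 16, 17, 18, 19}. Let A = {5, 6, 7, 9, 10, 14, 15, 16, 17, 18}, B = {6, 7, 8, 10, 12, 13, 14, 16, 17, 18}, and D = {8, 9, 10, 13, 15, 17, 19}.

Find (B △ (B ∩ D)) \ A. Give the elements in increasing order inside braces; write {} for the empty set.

B ∩ D = {8, 10, 13, 17}
B △ (B ∩ D) = {6, 7, 12, 14, 16, 18}
(B △ (B ∩ D)) \ A = {12}

{12}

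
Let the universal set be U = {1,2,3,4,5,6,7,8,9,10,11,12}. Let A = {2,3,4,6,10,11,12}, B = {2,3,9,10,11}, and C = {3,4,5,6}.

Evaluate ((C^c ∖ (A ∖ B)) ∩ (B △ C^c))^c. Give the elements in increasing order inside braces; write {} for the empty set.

{2,3,4,5,6,9,10,11,12}

C^c = {1,2,7,8,9,10,11,12}
A ∖ B = {4,6,12}
C^c ∖ (A ∖ B) = {1,2,7,8,9,10,11}
B △ C^c = {1,3,7,8,12}
(C^c ∖ (A ∖ B)) ∩ (B △ C^c) = {1,7,8}
((C^c ∖ (A ∖ B)) ∩ (B △ C^c))^c = {2,3,4,5,6,9,10,11,12}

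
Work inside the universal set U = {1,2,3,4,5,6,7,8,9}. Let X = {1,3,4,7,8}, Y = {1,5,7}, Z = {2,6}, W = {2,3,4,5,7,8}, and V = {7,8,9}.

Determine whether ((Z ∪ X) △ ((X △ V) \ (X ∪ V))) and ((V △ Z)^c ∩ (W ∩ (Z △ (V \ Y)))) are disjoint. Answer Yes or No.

Z ∪ X = {1,2,3,4,6,7,8}
X △ V = {1,3,4,9}
X ∪ V = {1,3,4,7,8,9}
(X △ V) \ (X ∪ V) = {}
(Z ∪ X) △ ((X △ V) \ (X ∪ V)) = {1,2,3,4,6,7,8}
V △ Z = {2,6,7,8,9}
(V △ Z)^c = {1,3,4,5}
V \ Y = {8,9}
Z △ (V \ Y) = {2,6,8,9}
W ∩ (Z △ (V \ Y)) = {2,8}
(V △ Z)^c ∩ (W ∩ (Z △ (V \ Y))) = {}
{1,2,3,4,6,7,8} and {} share no elements.

Yes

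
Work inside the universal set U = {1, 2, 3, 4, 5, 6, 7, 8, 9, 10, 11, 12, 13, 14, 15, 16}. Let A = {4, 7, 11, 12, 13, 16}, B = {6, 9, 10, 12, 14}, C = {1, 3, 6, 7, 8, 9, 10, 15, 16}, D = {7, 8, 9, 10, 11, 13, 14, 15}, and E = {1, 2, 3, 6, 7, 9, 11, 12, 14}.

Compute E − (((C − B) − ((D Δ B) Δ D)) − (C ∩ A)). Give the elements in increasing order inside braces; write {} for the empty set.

{2, 6, 7, 9, 11, 12, 14}

C − B = {1, 3, 7, 8, 15, 16}
D Δ B = {6, 7, 8, 11, 12, 13, 15}
(D Δ B) Δ D = {6, 9, 10, 12, 14}
(C − B) − ((D Δ B) Δ D) = {1, 3, 7, 8, 15, 16}
C ∩ A = {7, 16}
((C − B) − ((D Δ B) Δ D)) − (C ∩ A) = {1, 3, 8, 15}
E − (((C − B) − ((D Δ B) Δ D)) − (C ∩ A)) = {2, 6, 7, 9, 11, 12, 14}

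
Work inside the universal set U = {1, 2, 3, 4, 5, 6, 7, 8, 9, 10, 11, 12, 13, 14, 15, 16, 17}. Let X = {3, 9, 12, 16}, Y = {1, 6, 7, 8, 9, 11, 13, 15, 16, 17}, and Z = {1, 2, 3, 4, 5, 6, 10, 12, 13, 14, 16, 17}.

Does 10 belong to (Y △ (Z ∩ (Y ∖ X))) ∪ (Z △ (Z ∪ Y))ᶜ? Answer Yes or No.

10 ∉ Y and 10 ∉ X, so 10 ∉ Y ∖ X
10 ∈ Z and 10 ∉ (Y ∖ X), so 10 ∉ Z ∩ (Y ∖ X)
10 ∉ Y and 10 ∉ (Z ∩ (Y ∖ X)), so 10 ∉ Y △ (Z ∩ (Y ∖ X))
10 ∈ Z and 10 ∉ Y, so 10 ∈ Z ∪ Y
10 ∈ Z and 10 ∈ (Z ∪ Y), so 10 ∉ Z △ (Z ∪ Y)
10 ∈ (Z △ (Z ∪ Y))ᶜ since 10 ∉ (Z △ (Z ∪ Y))
10 ∉ (Y △ (Z ∩ (Y ∖ X))) and 10 ∈ (Z △ (Z ∪ Y))ᶜ, so 10 ∈ (Y △ (Z ∩ (Y ∖ X))) ∪ (Z △ (Z ∪ Y))ᶜ

Yes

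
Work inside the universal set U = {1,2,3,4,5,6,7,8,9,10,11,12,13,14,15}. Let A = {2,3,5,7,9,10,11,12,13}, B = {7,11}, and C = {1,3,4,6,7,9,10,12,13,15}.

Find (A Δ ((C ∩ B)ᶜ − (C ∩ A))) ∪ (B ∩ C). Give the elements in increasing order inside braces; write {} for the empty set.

{1,3,4,6,7,8,9,10,12,13,14,15}

C ∩ B = {7}
(C ∩ B)ᶜ = {1,2,3,4,5,6,8,9,10,11,12,13,14,15}
C ∩ A = {3,7,9,10,12,13}
(C ∩ B)ᶜ − (C ∩ A) = {1,2,4,5,6,8,11,14,15}
A Δ ((C ∩ B)ᶜ − (C ∩ A)) = {1,3,4,6,7,8,9,10,12,13,14,15}
B ∩ C = {7}
(A Δ ((C ∩ B)ᶜ − (C ∩ A))) ∪ (B ∩ C) = {1,3,4,6,7,8,9,10,12,13,14,15}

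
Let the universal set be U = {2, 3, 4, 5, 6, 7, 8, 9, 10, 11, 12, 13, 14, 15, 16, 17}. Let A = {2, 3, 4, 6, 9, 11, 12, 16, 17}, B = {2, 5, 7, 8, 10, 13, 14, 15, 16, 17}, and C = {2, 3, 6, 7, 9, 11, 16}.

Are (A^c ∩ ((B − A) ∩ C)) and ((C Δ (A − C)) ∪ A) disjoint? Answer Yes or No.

A^c = {5, 7, 8, 10, 13, 14, 15}
B − A = {5, 7, 8, 10, 13, 14, 15}
(B − A) ∩ C = {7}
A^c ∩ ((B − A) ∩ C) = {7}
A − C = {4, 12, 17}
C Δ (A − C) = {2, 3, 4, 6, 7, 9, 11, 12, 16, 17}
(C Δ (A − C)) ∪ A = {2, 3, 4, 6, 7, 9, 11, 12, 16, 17}
7 lies in both, so they are not disjoint.

No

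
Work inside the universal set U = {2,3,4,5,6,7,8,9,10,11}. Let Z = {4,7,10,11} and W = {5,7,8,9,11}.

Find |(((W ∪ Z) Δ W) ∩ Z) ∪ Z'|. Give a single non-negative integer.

8

W ∪ Z = {4,5,7,8,9,10,11}
(W ∪ Z) Δ W = {4,10}
((W ∪ Z) Δ W) ∩ Z = {4,10}
Z' = {2,3,5,6,8,9}
(((W ∪ Z) Δ W) ∩ Z) ∪ Z' = {2,3,4,5,6,8,9,10}
|(((W ∪ Z) Δ W) ∩ Z) ∪ Z'| = 8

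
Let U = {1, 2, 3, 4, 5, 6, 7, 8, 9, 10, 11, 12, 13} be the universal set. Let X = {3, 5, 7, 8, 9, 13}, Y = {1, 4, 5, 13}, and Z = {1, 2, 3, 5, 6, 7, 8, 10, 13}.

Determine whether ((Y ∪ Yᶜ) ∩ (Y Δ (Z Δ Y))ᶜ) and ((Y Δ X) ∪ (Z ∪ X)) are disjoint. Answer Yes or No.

No

Yᶜ = {2, 3, 6, 7, 8, 9, 10, 11, 12}
Y ∪ Yᶜ = {1, 2, 3, 4, 5, 6, 7, 8, 9, 10, 11, 12, 13}
Z Δ Y = {2, 3, 4, 6, 7, 8, 10}
Y Δ (Z Δ Y) = {1, 2, 3, 5, 6, 7, 8, 10, 13}
(Y Δ (Z Δ Y))ᶜ = {4, 9, 11, 12}
(Y ∪ Yᶜ) ∩ (Y Δ (Z Δ Y))ᶜ = {4, 9, 11, 12}
Y Δ X = {1, 3, 4, 7, 8, 9}
Z ∪ X = {1, 2, 3, 5, 6, 7, 8, 9, 10, 13}
(Y Δ X) ∪ (Z ∪ X) = {1, 2, 3, 4, 5, 6, 7, 8, 9, 10, 13}
4 lies in both, so they are not disjoint.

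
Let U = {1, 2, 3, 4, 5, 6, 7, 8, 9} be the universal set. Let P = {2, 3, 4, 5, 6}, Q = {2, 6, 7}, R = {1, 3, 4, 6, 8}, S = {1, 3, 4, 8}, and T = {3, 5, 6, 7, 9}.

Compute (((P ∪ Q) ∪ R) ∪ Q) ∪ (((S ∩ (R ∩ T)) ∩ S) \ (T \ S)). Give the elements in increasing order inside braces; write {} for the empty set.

P ∪ Q = {2, 3, 4, 5, 6, 7}
(P ∪ Q) ∪ R = {1, 2, 3, 4, 5, 6, 7, 8}
((P ∪ Q) ∪ R) ∪ Q = {1, 2, 3, 4, 5, 6, 7, 8}
R ∩ T = {3, 6}
S ∩ (R ∩ T) = {3}
(S ∩ (R ∩ T)) ∩ S = {3}
T \ S = {5, 6, 7, 9}
((S ∩ (R ∩ T)) ∩ S) \ (T \ S) = {3}
(((P ∪ Q) ∪ R) ∪ Q) ∪ (((S ∩ (R ∩ T)) ∩ S) \ (T \ S)) = {1, 2, 3, 4, 5, 6, 7, 8}

{1, 2, 3, 4, 5, 6, 7, 8}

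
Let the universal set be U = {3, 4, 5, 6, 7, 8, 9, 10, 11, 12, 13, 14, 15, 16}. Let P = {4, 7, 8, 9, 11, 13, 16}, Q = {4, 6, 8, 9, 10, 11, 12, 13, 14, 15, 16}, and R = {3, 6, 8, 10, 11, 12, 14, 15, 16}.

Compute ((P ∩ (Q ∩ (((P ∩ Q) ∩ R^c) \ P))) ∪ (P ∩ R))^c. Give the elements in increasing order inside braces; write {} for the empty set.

P ∩ Q = {4, 8, 9, 11, 13, 16}
R^c = {4, 5, 7, 9, 13}
(P ∩ Q) ∩ R^c = {4, 9, 13}
((P ∩ Q) ∩ R^c) \ P = {}
Q ∩ (((P ∩ Q) ∩ R^c) \ P) = {}
P ∩ (Q ∩ (((P ∩ Q) ∩ R^c) \ P)) = {}
P ∩ R = {8, 11, 16}
(P ∩ (Q ∩ (((P ∩ Q) ∩ R^c) \ P))) ∪ (P ∩ R) = {8, 11, 16}
((P ∩ (Q ∩ (((P ∩ Q) ∩ R^c) \ P))) ∪ (P ∩ R))^c = {3, 4, 5, 6, 7, 9, 10, 12, 13, 14, 15}

{3, 4, 5, 6, 7, 9, 10, 12, 13, 14, 15}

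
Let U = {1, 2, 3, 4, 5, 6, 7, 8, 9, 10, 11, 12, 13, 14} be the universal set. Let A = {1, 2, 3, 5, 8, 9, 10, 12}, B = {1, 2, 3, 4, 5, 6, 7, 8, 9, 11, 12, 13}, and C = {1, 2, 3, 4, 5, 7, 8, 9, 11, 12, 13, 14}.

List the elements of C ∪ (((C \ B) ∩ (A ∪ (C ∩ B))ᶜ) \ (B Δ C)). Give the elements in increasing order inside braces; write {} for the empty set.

C \ B = {14}
C ∩ B = {1, 2, 3, 4, 5, 7, 8, 9, 11, 12, 13}
A ∪ (C ∩ B) = {1, 2, 3, 4, 5, 7, 8, 9, 10, 11, 12, 13}
(A ∪ (C ∩ B))ᶜ = {6, 14}
(C \ B) ∩ (A ∪ (C ∩ B))ᶜ = {14}
B Δ C = {6, 14}
((C \ B) ∩ (A ∪ (C ∩ B))ᶜ) \ (B Δ C) = {}
C ∪ (((C \ B) ∩ (A ∪ (C ∩ B))ᶜ) \ (B Δ C)) = {1, 2, 3, 4, 5, 7, 8, 9, 11, 12, 13, 14}

{1, 2, 3, 4, 5, 7, 8, 9, 11, 12, 13, 14}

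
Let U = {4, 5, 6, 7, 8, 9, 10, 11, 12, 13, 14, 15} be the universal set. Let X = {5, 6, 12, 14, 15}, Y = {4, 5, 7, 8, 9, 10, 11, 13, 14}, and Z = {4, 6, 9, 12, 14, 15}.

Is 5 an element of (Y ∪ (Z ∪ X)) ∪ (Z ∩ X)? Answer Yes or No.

5 ∉ Z and 5 ∈ X, so 5 ∈ Z ∪ X
5 ∈ Y and 5 ∈ (Z ∪ X), so 5 ∈ Y ∪ (Z ∪ X)
5 ∉ Z and 5 ∈ X, so 5 ∉ Z ∩ X
5 ∈ (Y ∪ (Z ∪ X)) and 5 ∉ (Z ∩ X), so 5 ∈ (Y ∪ (Z ∪ X)) ∪ (Z ∩ X)

Yes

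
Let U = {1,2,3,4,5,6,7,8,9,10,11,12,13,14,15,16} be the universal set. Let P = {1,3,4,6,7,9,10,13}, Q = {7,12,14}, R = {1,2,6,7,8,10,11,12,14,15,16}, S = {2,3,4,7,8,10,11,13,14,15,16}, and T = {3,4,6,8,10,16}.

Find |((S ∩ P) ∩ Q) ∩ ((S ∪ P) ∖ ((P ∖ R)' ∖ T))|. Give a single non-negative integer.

0

S ∩ P = {3,4,7,10,13}
(S ∩ P) ∩ Q = {7}
S ∪ P = {1,2,3,4,6,7,8,9,10,11,13,14,15,16}
P ∖ R = {3,4,9,13}
(P ∖ R)' = {1,2,5,6,7,8,10,11,12,14,15,16}
(P ∖ R)' ∖ T = {1,2,5,7,11,12,14,15}
(S ∪ P) ∖ ((P ∖ R)' ∖ T) = {3,4,6,8,9,10,13,16}
((S ∩ P) ∩ Q) ∩ ((S ∪ P) ∖ ((P ∖ R)' ∖ T)) = {}
|((S ∩ P) ∩ Q) ∩ ((S ∪ P) ∖ ((P ∖ R)' ∖ T))| = 0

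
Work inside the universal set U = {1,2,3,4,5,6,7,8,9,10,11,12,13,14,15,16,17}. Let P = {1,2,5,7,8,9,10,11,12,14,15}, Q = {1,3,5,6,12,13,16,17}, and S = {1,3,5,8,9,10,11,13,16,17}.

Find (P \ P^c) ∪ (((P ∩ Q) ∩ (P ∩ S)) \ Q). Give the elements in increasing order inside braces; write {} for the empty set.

P^c = {3,4,6,13,16,17}
P \ P^c = {1,2,5,7,8,9,10,11,12,14,15}
P ∩ Q = {1,5,12}
P ∩ S = {1,5,8,9,10,11}
(P ∩ Q) ∩ (P ∩ S) = {1,5}
((P ∩ Q) ∩ (P ∩ S)) \ Q = {}
(P \ P^c) ∪ (((P ∩ Q) ∩ (P ∩ S)) \ Q) = {1,2,5,7,8,9,10,11,12,14,15}

{1,2,5,7,8,9,10,11,12,14,15}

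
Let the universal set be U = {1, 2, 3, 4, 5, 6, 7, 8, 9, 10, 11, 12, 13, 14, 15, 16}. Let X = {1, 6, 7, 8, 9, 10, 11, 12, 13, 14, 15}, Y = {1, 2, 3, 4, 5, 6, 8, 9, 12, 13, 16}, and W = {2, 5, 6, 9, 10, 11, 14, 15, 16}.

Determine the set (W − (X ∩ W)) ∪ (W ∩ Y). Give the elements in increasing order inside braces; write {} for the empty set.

X ∩ W = {6, 9, 10, 11, 14, 15}
W − (X ∩ W) = {2, 5, 16}
W ∩ Y = {2, 5, 6, 9, 16}
(W − (X ∩ W)) ∪ (W ∩ Y) = {2, 5, 6, 9, 16}

{2, 5, 6, 9, 16}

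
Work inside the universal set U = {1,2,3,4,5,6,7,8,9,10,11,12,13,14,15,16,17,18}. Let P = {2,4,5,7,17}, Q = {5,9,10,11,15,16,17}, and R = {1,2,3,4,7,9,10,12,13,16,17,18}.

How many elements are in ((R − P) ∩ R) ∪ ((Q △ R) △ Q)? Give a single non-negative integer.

12

R − P = {1,3,9,10,12,13,16,18}
(R − P) ∩ R = {1,3,9,10,12,13,16,18}
Q △ R = {1,2,3,4,5,7,11,12,13,15,18}
(Q △ R) △ Q = {1,2,3,4,7,9,10,12,13,16,17,18}
((R − P) ∩ R) ∪ ((Q △ R) △ Q) = {1,2,3,4,7,9,10,12,13,16,17,18}
|((R − P) ∩ R) ∪ ((Q △ R) △ Q)| = 12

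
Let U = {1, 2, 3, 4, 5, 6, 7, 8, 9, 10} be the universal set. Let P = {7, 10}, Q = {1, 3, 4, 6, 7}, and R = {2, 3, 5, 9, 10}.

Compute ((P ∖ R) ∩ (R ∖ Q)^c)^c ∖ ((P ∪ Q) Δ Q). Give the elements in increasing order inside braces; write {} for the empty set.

P ∖ R = {7}
R ∖ Q = {2, 5, 9, 10}
(R ∖ Q)^c = {1, 3, 4, 6, 7, 8}
(P ∖ R) ∩ (R ∖ Q)^c = {7}
((P ∖ R) ∩ (R ∖ Q)^c)^c = {1, 2, 3, 4, 5, 6, 8, 9, 10}
P ∪ Q = {1, 3, 4, 6, 7, 10}
(P ∪ Q) Δ Q = {10}
((P ∖ R) ∩ (R ∖ Q)^c)^c ∖ ((P ∪ Q) Δ Q) = {1, 2, 3, 4, 5, 6, 8, 9}

{1, 2, 3, 4, 5, 6, 8, 9}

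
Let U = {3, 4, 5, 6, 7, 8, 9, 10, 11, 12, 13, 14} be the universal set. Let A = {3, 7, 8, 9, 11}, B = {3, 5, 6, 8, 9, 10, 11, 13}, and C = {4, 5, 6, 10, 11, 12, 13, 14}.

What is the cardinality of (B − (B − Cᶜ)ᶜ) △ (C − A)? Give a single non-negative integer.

Cᶜ = {3, 7, 8, 9}
B − Cᶜ = {5, 6, 10, 11, 13}
(B − Cᶜ)ᶜ = {3, 4, 7, 8, 9, 12, 14}
B − (B − Cᶜ)ᶜ = {5, 6, 10, 11, 13}
C − A = {4, 5, 6, 10, 12, 13, 14}
(B − (B − Cᶜ)ᶜ) △ (C − A) = {4, 11, 12, 14}
|(B − (B − Cᶜ)ᶜ) △ (C − A)| = 4

4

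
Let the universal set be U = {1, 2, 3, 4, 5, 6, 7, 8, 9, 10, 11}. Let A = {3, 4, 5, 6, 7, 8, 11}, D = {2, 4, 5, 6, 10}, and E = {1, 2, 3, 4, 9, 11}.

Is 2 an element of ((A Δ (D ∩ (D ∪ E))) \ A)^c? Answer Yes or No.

No

2 ∈ D and 2 ∈ E, so 2 ∈ D ∪ E
2 ∈ D and 2 ∈ (D ∪ E), so 2 ∈ D ∩ (D ∪ E)
2 ∉ A and 2 ∈ (D ∩ (D ∪ E)), so 2 ∈ A Δ (D ∩ (D ∪ E))
2 ∈ (A Δ (D ∩ (D ∪ E))) and 2 ∉ A, so 2 ∈ (A Δ (D ∩ (D ∪ E))) \ A
2 ∉ ((A Δ (D ∩ (D ∪ E))) \ A)^c since 2 ∈ ((A Δ (D ∩ (D ∪ E))) \ A)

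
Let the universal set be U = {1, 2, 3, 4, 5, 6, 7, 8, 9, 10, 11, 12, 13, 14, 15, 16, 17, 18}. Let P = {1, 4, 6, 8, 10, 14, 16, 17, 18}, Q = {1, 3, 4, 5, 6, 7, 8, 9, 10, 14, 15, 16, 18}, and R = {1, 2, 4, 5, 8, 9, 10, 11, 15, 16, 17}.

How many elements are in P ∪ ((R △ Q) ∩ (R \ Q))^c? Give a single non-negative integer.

16

R △ Q = {2, 3, 6, 7, 11, 14, 17, 18}
R \ Q = {2, 11, 17}
(R △ Q) ∩ (R \ Q) = {2, 11, 17}
((R △ Q) ∩ (R \ Q))^c = {1, 3, 4, 5, 6, 7, 8, 9, 10, 12, 13, 14, 15, 16, 18}
P ∪ ((R △ Q) ∩ (R \ Q))^c = {1, 3, 4, 5, 6, 7, 8, 9, 10, 12, 13, 14, 15, 16, 17, 18}
|P ∪ ((R △ Q) ∩ (R \ Q))^c| = 16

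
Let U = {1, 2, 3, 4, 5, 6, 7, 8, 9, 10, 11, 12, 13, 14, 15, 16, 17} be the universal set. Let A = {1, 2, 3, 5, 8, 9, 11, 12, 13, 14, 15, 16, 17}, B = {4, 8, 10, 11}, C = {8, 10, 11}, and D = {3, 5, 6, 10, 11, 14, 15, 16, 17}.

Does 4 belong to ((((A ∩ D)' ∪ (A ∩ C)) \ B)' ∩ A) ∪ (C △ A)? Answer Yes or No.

4 ∉ A and 4 ∉ D, so 4 ∉ A ∩ D
4 ∈ (A ∩ D)' since 4 ∉ (A ∩ D)
4 ∉ A and 4 ∉ C, so 4 ∉ A ∩ C
4 ∈ (A ∩ D)' and 4 ∉ (A ∩ C), so 4 ∈ (A ∩ D)' ∪ (A ∩ C)
4 ∈ ((A ∩ D)' ∪ (A ∩ C)) and 4 ∈ B, so 4 ∉ ((A ∩ D)' ∪ (A ∩ C)) \ B
4 ∈ (((A ∩ D)' ∪ (A ∩ C)) \ B)' since 4 ∉ (((A ∩ D)' ∪ (A ∩ C)) \ B)
4 ∈ (((A ∩ D)' ∪ (A ∩ C)) \ B)' and 4 ∉ A, so 4 ∉ (((A ∩ D)' ∪ (A ∩ C)) \ B)' ∩ A
4 ∉ C and 4 ∉ A, so 4 ∉ C △ A
4 ∉ ((((A ∩ D)' ∪ (A ∩ C)) \ B)' ∩ A) and 4 ∉ (C △ A), so 4 ∉ ((((A ∩ D)' ∪ (A ∩ C)) \ B)' ∩ A) ∪ (C △ A)

No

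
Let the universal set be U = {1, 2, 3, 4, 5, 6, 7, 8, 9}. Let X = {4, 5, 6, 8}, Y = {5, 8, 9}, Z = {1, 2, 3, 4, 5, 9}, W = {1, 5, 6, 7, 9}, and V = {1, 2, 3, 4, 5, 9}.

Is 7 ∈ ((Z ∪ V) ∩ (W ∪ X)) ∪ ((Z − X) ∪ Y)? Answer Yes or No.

No

7 ∉ Z and 7 ∉ V, so 7 ∉ Z ∪ V
7 ∈ W and 7 ∉ X, so 7 ∈ W ∪ X
7 ∉ (Z ∪ V) and 7 ∈ (W ∪ X), so 7 ∉ (Z ∪ V) ∩ (W ∪ X)
7 ∉ Z and 7 ∉ X, so 7 ∉ Z − X
7 ∉ (Z − X) and 7 ∉ Y, so 7 ∉ (Z − X) ∪ Y
7 ∉ ((Z ∪ V) ∩ (W ∪ X)) and 7 ∉ ((Z − X) ∪ Y), so 7 ∉ ((Z ∪ V) ∩ (W ∪ X)) ∪ ((Z − X) ∪ Y)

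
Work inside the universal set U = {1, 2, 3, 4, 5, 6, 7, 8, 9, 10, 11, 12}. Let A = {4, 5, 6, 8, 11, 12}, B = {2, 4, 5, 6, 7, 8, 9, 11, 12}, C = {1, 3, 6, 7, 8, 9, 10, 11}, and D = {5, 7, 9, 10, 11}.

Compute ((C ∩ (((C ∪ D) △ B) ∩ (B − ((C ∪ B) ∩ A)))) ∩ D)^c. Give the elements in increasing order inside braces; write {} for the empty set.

{1, 2, 3, 4, 5, 6, 7, 8, 9, 10, 11, 12}

C ∪ D = {1, 3, 5, 6, 7, 8, 9, 10, 11}
(C ∪ D) △ B = {1, 2, 3, 4, 10, 12}
C ∪ B = {1, 2, 3, 4, 5, 6, 7, 8, 9, 10, 11, 12}
(C ∪ B) ∩ A = {4, 5, 6, 8, 11, 12}
B − ((C ∪ B) ∩ A) = {2, 7, 9}
((C ∪ D) △ B) ∩ (B − ((C ∪ B) ∩ A)) = {2}
C ∩ (((C ∪ D) △ B) ∩ (B − ((C ∪ B) ∩ A))) = {}
(C ∩ (((C ∪ D) △ B) ∩ (B − ((C ∪ B) ∩ A)))) ∩ D = {}
((C ∩ (((C ∪ D) △ B) ∩ (B − ((C ∪ B) ∩ A)))) ∩ D)^c = {1, 2, 3, 4, 5, 6, 7, 8, 9, 10, 11, 12}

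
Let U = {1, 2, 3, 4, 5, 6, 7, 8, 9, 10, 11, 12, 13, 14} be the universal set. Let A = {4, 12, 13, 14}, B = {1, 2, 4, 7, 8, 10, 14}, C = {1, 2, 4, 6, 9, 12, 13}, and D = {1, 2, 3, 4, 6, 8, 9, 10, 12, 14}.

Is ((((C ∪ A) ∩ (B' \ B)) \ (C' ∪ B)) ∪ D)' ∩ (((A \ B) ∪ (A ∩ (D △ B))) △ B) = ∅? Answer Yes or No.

C ∪ A = {1, 2, 4, 6, 9, 12, 13, 14}
B' = {3, 5, 6, 9, 11, 12, 13}
B' \ B = {3, 5, 6, 9, 11, 12, 13}
(C ∪ A) ∩ (B' \ B) = {6, 9, 12, 13}
C' = {3, 5, 7, 8, 10, 11, 14}
C' ∪ B = {1, 2, 3, 4, 5, 7, 8, 10, 11, 14}
((C ∪ A) ∩ (B' \ B)) \ (C' ∪ B) = {6, 9, 12, 13}
(((C ∪ A) ∩ (B' \ B)) \ (C' ∪ B)) ∪ D = {1, 2, 3, 4, 6, 8, 9, 10, 12, 13, 14}
((((C ∪ A) ∩ (B' \ B)) \ (C' ∪ B)) ∪ D)' = {5, 7, 11}
A \ B = {12, 13}
D △ B = {3, 6, 7, 9, 12}
A ∩ (D △ B) = {12}
(A \ B) ∪ (A ∩ (D △ B)) = {12, 13}
((A \ B) ∪ (A ∩ (D △ B))) △ B = {1, 2, 4, 7, 8, 10, 12, 13, 14}
7 lies in both, so they are not disjoint.

No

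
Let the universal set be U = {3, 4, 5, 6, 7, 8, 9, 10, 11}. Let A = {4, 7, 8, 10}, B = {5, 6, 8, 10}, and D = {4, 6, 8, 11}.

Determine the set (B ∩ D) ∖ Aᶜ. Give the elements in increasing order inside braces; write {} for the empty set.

B ∩ D = {6, 8}
Aᶜ = {3, 5, 6, 9, 11}
(B ∩ D) ∖ Aᶜ = {8}

{8}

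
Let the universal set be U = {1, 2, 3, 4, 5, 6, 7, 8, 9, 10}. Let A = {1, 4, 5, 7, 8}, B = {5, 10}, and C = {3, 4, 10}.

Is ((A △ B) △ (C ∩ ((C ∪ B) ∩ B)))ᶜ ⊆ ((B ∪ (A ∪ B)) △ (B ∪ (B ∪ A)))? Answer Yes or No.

A △ B = {1, 4, 7, 8, 10}
C ∪ B = {3, 4, 5, 10}
(C ∪ B) ∩ B = {5, 10}
C ∩ ((C ∪ B) ∩ B) = {10}
(A △ B) △ (C ∩ ((C ∪ B) ∩ B)) = {1, 4, 7, 8}
((A △ B) △ (C ∩ ((C ∪ B) ∩ B)))ᶜ = {2, 3, 5, 6, 9, 10}
A ∪ B = {1, 4, 5, 7, 8, 10}
B ∪ (A ∪ B) = {1, 4, 5, 7, 8, 10}
B ∪ A = {1, 4, 5, 7, 8, 10}
B ∪ (B ∪ A) = {1, 4, 5, 7, 8, 10}
(B ∪ (A ∪ B)) △ (B ∪ (B ∪ A)) = {}
2 ∈ ((A △ B) △ (C ∩ ((C ∪ B) ∩ B)))ᶜ but 2 ∉ (B ∪ (A ∪ B)) △ (B ∪ (B ∪ A)), so the inclusion fails.

No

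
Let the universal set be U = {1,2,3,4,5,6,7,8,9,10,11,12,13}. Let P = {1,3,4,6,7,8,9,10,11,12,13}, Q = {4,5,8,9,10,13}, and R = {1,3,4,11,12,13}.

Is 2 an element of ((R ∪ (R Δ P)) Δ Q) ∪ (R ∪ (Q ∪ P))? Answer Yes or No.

2 ∉ R and 2 ∉ P, so 2 ∉ R Δ P
2 ∉ R and 2 ∉ (R Δ P), so 2 ∉ R ∪ (R Δ P)
2 ∉ (R ∪ (R Δ P)) and 2 ∉ Q, so 2 ∉ (R ∪ (R Δ P)) Δ Q
2 ∉ Q and 2 ∉ P, so 2 ∉ Q ∪ P
2 ∉ R and 2 ∉ (Q ∪ P), so 2 ∉ R ∪ (Q ∪ P)
2 ∉ ((R ∪ (R Δ P)) Δ Q) and 2 ∉ (R ∪ (Q ∪ P)), so 2 ∉ ((R ∪ (R Δ P)) Δ Q) ∪ (R ∪ (Q ∪ P))

No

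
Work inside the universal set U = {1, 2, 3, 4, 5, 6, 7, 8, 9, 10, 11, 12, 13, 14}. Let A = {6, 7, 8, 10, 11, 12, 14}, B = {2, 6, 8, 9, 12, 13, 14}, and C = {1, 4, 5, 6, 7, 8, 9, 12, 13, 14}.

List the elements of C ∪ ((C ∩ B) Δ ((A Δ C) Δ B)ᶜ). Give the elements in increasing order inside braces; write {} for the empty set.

{1, 3, 4, 5, 6, 7, 8, 9, 12, 13, 14}

C ∩ B = {6, 8, 9, 12, 13, 14}
A Δ C = {1, 4, 5, 9, 10, 11, 13}
(A Δ C) Δ B = {1, 2, 4, 5, 6, 8, 10, 11, 12, 14}
((A Δ C) Δ B)ᶜ = {3, 7, 9, 13}
(C ∩ B) Δ ((A Δ C) Δ B)ᶜ = {3, 6, 7, 8, 12, 14}
C ∪ ((C ∩ B) Δ ((A Δ C) Δ B)ᶜ) = {1, 3, 4, 5, 6, 7, 8, 9, 12, 13, 14}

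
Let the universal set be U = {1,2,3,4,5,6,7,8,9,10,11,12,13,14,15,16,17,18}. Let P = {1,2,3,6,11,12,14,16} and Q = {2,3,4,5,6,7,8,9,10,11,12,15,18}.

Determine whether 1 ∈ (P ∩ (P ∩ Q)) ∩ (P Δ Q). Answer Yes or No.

No

1 ∈ P and 1 ∉ Q, so 1 ∉ P ∩ Q
1 ∈ P and 1 ∉ (P ∩ Q), so 1 ∉ P ∩ (P ∩ Q)
1 ∈ P and 1 ∉ Q, so 1 ∈ P Δ Q
1 ∉ (P ∩ (P ∩ Q)) and 1 ∈ (P Δ Q), so 1 ∉ (P ∩ (P ∩ Q)) ∩ (P Δ Q)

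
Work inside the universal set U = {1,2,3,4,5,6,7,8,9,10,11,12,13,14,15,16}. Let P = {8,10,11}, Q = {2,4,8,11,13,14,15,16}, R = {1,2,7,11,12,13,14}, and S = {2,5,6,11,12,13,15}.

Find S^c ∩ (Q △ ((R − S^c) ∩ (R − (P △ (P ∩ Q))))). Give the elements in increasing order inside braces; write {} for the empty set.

{4,8,14,16}

S^c = {1,3,4,7,8,9,10,14,16}
R − S^c = {2,11,12,13}
P ∩ Q = {8,11}
P △ (P ∩ Q) = {10}
R − (P △ (P ∩ Q)) = {1,2,7,11,12,13,14}
(R − S^c) ∩ (R − (P △ (P ∩ Q))) = {2,11,12,13}
Q △ ((R − S^c) ∩ (R − (P △ (P ∩ Q)))) = {4,8,12,14,15,16}
S^c ∩ (Q △ ((R − S^c) ∩ (R − (P △ (P ∩ Q))))) = {4,8,14,16}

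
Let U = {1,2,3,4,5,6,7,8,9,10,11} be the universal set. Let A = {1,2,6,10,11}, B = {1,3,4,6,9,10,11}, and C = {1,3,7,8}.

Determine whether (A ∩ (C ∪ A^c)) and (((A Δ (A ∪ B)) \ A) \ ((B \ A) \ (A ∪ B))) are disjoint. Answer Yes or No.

Yes

A^c = {3,4,5,7,8,9}
C ∪ A^c = {1,3,4,5,7,8,9}
A ∩ (C ∪ A^c) = {1}
A ∪ B = {1,2,3,4,6,9,10,11}
A Δ (A ∪ B) = {3,4,9}
(A Δ (A ∪ B)) \ A = {3,4,9}
B \ A = {3,4,9}
(B \ A) \ (A ∪ B) = {}
((A Δ (A ∪ B)) \ A) \ ((B \ A) \ (A ∪ B)) = {3,4,9}
{1} and {3,4,9} share no elements.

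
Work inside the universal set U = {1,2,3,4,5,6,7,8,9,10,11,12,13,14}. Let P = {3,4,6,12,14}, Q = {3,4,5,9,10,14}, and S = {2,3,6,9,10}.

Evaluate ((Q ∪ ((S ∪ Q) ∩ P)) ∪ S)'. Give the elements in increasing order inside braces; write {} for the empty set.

S ∪ Q = {2,3,4,5,6,9,10,14}
(S ∪ Q) ∩ P = {3,4,6,14}
Q ∪ ((S ∪ Q) ∩ P) = {3,4,5,6,9,10,14}
(Q ∪ ((S ∪ Q) ∩ P)) ∪ S = {2,3,4,5,6,9,10,14}
((Q ∪ ((S ∪ Q) ∩ P)) ∪ S)' = {1,7,8,11,12,13}

{1,7,8,11,12,13}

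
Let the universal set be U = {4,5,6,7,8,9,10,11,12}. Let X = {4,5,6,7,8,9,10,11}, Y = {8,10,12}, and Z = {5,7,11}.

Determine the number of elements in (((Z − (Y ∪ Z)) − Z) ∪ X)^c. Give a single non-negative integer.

Y ∪ Z = {5,7,8,10,11,12}
Z − (Y ∪ Z) = {}
(Z − (Y ∪ Z)) − Z = {}
((Z − (Y ∪ Z)) − Z) ∪ X = {4,5,6,7,8,9,10,11}
(((Z − (Y ∪ Z)) − Z) ∪ X)^c = {12}
|(((Z − (Y ∪ Z)) − Z) ∪ X)^c| = 1

1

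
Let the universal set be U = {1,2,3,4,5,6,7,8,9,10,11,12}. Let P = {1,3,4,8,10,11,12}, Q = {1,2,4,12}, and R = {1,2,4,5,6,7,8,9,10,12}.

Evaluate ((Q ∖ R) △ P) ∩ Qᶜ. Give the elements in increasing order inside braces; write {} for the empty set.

Q ∖ R = {}
(Q ∖ R) △ P = {1,3,4,8,10,11,12}
Qᶜ = {3,5,6,7,8,9,10,11}
((Q ∖ R) △ P) ∩ Qᶜ = {3,8,10,11}

{3,8,10,11}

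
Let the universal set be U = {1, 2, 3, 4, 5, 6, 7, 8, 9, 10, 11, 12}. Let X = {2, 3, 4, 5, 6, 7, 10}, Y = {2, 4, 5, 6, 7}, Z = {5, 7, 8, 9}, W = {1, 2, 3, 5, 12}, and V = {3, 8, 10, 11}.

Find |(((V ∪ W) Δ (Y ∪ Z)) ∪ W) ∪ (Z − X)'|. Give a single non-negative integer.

11

V ∪ W = {1, 2, 3, 5, 8, 10, 11, 12}
Y ∪ Z = {2, 4, 5, 6, 7, 8, 9}
(V ∪ W) Δ (Y ∪ Z) = {1, 3, 4, 6, 7, 9, 10, 11, 12}
((V ∪ W) Δ (Y ∪ Z)) ∪ W = {1, 2, 3, 4, 5, 6, 7, 9, 10, 11, 12}
Z − X = {8, 9}
(Z − X)' = {1, 2, 3, 4, 5, 6, 7, 10, 11, 12}
(((V ∪ W) Δ (Y ∪ Z)) ∪ W) ∪ (Z − X)' = {1, 2, 3, 4, 5, 6, 7, 9, 10, 11, 12}
|(((V ∪ W) Δ (Y ∪ Z)) ∪ W) ∪ (Z − X)'| = 11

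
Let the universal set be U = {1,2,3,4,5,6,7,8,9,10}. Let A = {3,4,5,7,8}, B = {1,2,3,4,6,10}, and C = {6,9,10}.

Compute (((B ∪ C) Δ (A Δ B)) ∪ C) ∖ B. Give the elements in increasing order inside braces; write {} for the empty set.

{5,7,8,9}

B ∪ C = {1,2,3,4,6,9,10}
A Δ B = {1,2,5,6,7,8,10}
(B ∪ C) Δ (A Δ B) = {3,4,5,7,8,9}
((B ∪ C) Δ (A Δ B)) ∪ C = {3,4,5,6,7,8,9,10}
(((B ∪ C) Δ (A Δ B)) ∪ C) ∖ B = {5,7,8,9}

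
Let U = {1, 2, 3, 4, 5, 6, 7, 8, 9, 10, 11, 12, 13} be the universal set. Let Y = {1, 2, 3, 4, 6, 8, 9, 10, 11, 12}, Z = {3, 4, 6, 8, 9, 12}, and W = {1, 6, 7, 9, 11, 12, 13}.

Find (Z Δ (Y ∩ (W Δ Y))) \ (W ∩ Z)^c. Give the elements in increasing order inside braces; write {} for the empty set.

{6, 9, 12}

W Δ Y = {2, 3, 4, 7, 8, 10, 13}
Y ∩ (W Δ Y) = {2, 3, 4, 8, 10}
Z Δ (Y ∩ (W Δ Y)) = {2, 6, 9, 10, 12}
W ∩ Z = {6, 9, 12}
(W ∩ Z)^c = {1, 2, 3, 4, 5, 7, 8, 10, 11, 13}
(Z Δ (Y ∩ (W Δ Y))) \ (W ∩ Z)^c = {6, 9, 12}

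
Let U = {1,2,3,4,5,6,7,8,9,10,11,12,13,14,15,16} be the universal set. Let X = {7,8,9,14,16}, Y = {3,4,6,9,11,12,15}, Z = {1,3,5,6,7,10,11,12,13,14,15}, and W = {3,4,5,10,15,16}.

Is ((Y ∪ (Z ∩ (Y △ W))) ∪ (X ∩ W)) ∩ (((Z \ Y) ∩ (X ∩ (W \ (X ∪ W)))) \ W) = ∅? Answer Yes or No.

Y △ W = {5,6,9,10,11,12,16}
Z ∩ (Y △ W) = {5,6,10,11,12}
Y ∪ (Z ∩ (Y △ W)) = {3,4,5,6,9,10,11,12,15}
X ∩ W = {16}
(Y ∪ (Z ∩ (Y △ W))) ∪ (X ∩ W) = {3,4,5,6,9,10,11,12,15,16}
Z \ Y = {1,5,7,10,13,14}
X ∪ W = {3,4,5,7,8,9,10,14,15,16}
W \ (X ∪ W) = {}
X ∩ (W \ (X ∪ W)) = {}
(Z \ Y) ∩ (X ∩ (W \ (X ∪ W))) = {}
((Z \ Y) ∩ (X ∩ (W \ (X ∪ W)))) \ W = {}
{3,4,5,6,9,10,11,12,15,16} and {} share no elements.

Yes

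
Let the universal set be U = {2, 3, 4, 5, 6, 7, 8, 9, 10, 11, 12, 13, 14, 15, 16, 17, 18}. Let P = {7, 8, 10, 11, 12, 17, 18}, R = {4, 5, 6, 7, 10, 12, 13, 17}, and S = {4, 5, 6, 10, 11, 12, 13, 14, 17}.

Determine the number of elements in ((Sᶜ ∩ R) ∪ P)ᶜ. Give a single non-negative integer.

Sᶜ = {2, 3, 7, 8, 9, 15, 16, 18}
Sᶜ ∩ R = {7}
(Sᶜ ∩ R) ∪ P = {7, 8, 10, 11, 12, 17, 18}
((Sᶜ ∩ R) ∪ P)ᶜ = {2, 3, 4, 5, 6, 9, 13, 14, 15, 16}
|((Sᶜ ∩ R) ∪ P)ᶜ| = 10

10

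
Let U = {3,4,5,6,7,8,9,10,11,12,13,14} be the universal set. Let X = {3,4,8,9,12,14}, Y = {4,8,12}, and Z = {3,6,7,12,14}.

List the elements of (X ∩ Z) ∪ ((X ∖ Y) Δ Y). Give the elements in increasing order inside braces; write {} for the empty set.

{3,4,8,9,12,14}

X ∩ Z = {3,12,14}
X ∖ Y = {3,9,14}
(X ∖ Y) Δ Y = {3,4,8,9,12,14}
(X ∩ Z) ∪ ((X ∖ Y) Δ Y) = {3,4,8,9,12,14}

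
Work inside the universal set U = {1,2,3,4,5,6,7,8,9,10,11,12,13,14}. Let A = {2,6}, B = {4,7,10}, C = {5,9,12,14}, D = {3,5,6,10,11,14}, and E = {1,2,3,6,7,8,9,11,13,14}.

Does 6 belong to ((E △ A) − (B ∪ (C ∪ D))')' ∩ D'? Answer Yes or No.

6 ∈ E and 6 ∈ A, so 6 ∉ E △ A
6 ∉ C and 6 ∈ D, so 6 ∈ C ∪ D
6 ∉ B and 6 ∈ (C ∪ D), so 6 ∈ B ∪ (C ∪ D)
6 ∉ (B ∪ (C ∪ D))' since 6 ∈ (B ∪ (C ∪ D))
6 ∉ (E △ A) and 6 ∉ (B ∪ (C ∪ D))', so 6 ∉ (E △ A) − (B ∪ (C ∪ D))'
6 ∈ ((E △ A) − (B ∪ (C ∪ D))')' since 6 ∉ ((E △ A) − (B ∪ (C ∪ D))')
6 ∈ D, so 6 ∉ D'
6 ∈ ((E △ A) − (B ∪ (C ∪ D))')' and 6 ∉ D', so 6 ∉ ((E △ A) − (B ∪ (C ∪ D))')' ∩ D'

No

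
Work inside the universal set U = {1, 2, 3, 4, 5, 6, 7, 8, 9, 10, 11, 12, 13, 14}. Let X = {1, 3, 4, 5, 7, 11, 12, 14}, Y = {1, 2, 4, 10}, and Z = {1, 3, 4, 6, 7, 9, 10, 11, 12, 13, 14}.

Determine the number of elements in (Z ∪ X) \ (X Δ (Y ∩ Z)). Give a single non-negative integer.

5

Z ∪ X = {1, 3, 4, 5, 6, 7, 9, 10, 11, 12, 13, 14}
Y ∩ Z = {1, 4, 10}
X Δ (Y ∩ Z) = {3, 5, 7, 10, 11, 12, 14}
(Z ∪ X) \ (X Δ (Y ∩ Z)) = {1, 4, 6, 9, 13}
|(Z ∪ X) \ (X Δ (Y ∩ Z))| = 5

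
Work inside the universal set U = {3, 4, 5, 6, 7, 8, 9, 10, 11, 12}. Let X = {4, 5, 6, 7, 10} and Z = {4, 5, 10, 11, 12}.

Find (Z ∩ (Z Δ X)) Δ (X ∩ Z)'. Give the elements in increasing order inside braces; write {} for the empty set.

Z Δ X = {6, 7, 11, 12}
Z ∩ (Z Δ X) = {11, 12}
X ∩ Z = {4, 5, 10}
(X ∩ Z)' = {3, 6, 7, 8, 9, 11, 12}
(Z ∩ (Z Δ X)) Δ (X ∩ Z)' = {3, 6, 7, 8, 9}

{3, 6, 7, 8, 9}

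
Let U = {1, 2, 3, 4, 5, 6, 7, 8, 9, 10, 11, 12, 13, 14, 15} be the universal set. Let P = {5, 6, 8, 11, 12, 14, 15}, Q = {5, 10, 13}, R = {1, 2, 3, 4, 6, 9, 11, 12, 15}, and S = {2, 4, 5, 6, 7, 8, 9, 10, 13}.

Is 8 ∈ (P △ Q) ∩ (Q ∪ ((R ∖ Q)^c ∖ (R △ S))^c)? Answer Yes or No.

Yes

8 ∈ P and 8 ∉ Q, so 8 ∈ P △ Q
8 ∉ R and 8 ∉ Q, so 8 ∉ R ∖ Q
8 ∈ (R ∖ Q)^c since 8 ∉ (R ∖ Q)
8 ∉ R and 8 ∈ S, so 8 ∈ R △ S
8 ∈ (R ∖ Q)^c and 8 ∈ (R △ S), so 8 ∉ (R ∖ Q)^c ∖ (R △ S)
8 ∈ ((R ∖ Q)^c ∖ (R △ S))^c since 8 ∉ ((R ∖ Q)^c ∖ (R △ S))
8 ∉ Q and 8 ∈ ((R ∖ Q)^c ∖ (R △ S))^c, so 8 ∈ Q ∪ ((R ∖ Q)^c ∖ (R △ S))^c
8 ∈ (P △ Q) and 8 ∈ (Q ∪ ((R ∖ Q)^c ∖ (R △ S))^c), so 8 ∈ (P △ Q) ∩ (Q ∪ ((R ∖ Q)^c ∖ (R △ S))^c)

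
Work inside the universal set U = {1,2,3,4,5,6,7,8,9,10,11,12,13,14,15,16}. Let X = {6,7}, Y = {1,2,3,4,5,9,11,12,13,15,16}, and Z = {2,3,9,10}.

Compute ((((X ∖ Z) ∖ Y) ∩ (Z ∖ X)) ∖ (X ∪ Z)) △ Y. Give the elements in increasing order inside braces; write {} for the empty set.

X ∖ Z = {6,7}
(X ∖ Z) ∖ Y = {6,7}
Z ∖ X = {2,3,9,10}
((X ∖ Z) ∖ Y) ∩ (Z ∖ X) = {}
X ∪ Z = {2,3,6,7,9,10}
(((X ∖ Z) ∖ Y) ∩ (Z ∖ X)) ∖ (X ∪ Z) = {}
((((X ∖ Z) ∖ Y) ∩ (Z ∖ X)) ∖ (X ∪ Z)) △ Y = {1,2,3,4,5,9,11,12,13,15,16}

{1,2,3,4,5,9,11,12,13,15,16}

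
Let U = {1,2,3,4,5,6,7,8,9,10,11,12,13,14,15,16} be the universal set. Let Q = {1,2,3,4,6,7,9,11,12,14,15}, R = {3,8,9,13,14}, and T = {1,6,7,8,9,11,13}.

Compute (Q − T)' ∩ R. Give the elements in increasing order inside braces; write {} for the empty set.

Q − T = {2,3,4,12,14,15}
(Q − T)' = {1,5,6,7,8,9,10,11,13,16}
(Q − T)' ∩ R = {8,9,13}

{8,9,13}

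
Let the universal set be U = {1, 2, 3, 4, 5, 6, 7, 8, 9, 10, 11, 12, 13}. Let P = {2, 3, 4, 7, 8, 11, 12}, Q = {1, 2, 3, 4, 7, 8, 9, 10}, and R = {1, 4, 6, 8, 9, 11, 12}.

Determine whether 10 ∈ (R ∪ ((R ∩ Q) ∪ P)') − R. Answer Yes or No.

10 ∉ R and 10 ∈ Q, so 10 ∉ R ∩ Q
10 ∉ (R ∩ Q) and 10 ∉ P, so 10 ∉ (R ∩ Q) ∪ P
10 ∈ ((R ∩ Q) ∪ P)' since 10 ∉ ((R ∩ Q) ∪ P)
10 ∉ R and 10 ∈ ((R ∩ Q) ∪ P)', so 10 ∈ R ∪ ((R ∩ Q) ∪ P)'
10 ∈ (R ∪ ((R ∩ Q) ∪ P)') and 10 ∉ R, so 10 ∈ (R ∪ ((R ∩ Q) ∪ P)') − R

Yes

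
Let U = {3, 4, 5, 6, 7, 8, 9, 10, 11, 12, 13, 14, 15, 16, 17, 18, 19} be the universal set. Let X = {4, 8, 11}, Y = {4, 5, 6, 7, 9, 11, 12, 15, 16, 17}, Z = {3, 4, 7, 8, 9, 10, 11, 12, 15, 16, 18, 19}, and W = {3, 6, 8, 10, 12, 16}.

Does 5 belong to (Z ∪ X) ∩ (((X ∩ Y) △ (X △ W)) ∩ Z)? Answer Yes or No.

No

5 ∉ Z and 5 ∉ X, so 5 ∉ Z ∪ X
5 ∉ X and 5 ∈ Y, so 5 ∉ X ∩ Y
5 ∉ X and 5 ∉ W, so 5 ∉ X △ W
5 ∉ (X ∩ Y) and 5 ∉ (X △ W), so 5 ∉ (X ∩ Y) △ (X △ W)
5 ∉ ((X ∩ Y) △ (X △ W)) and 5 ∉ Z, so 5 ∉ ((X ∩ Y) △ (X △ W)) ∩ Z
5 ∉ (Z ∪ X) and 5 ∉ (((X ∩ Y) △ (X △ W)) ∩ Z), so 5 ∉ (Z ∪ X) ∩ (((X ∩ Y) △ (X △ W)) ∩ Z)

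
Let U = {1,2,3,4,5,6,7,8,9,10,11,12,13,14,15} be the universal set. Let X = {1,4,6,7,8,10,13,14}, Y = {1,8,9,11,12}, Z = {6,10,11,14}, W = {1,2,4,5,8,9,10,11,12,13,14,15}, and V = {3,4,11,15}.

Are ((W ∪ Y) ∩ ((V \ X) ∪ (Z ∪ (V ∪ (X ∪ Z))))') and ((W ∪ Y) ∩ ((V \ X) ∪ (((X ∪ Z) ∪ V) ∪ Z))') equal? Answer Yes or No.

Yes

W ∪ Y = {1,2,4,5,8,9,10,11,12,13,14,15}
V \ X = {3,11,15}
X ∪ Z = {1,4,6,7,8,10,11,13,14}
V ∪ (X ∪ Z) = {1,3,4,6,7,8,10,11,13,14,15}
Z ∪ (V ∪ (X ∪ Z)) = {1,3,4,6,7,8,10,11,13,14,15}
(V \ X) ∪ (Z ∪ (V ∪ (X ∪ Z))) = {1,3,4,6,7,8,10,11,13,14,15}
((V \ X) ∪ (Z ∪ (V ∪ (X ∪ Z))))' = {2,5,9,12}
(W ∪ Y) ∩ ((V \ X) ∪ (Z ∪ (V ∪ (X ∪ Z))))' = {2,5,9,12}
(X ∪ Z) ∪ V = {1,3,4,6,7,8,10,11,13,14,15}
((X ∪ Z) ∪ V) ∪ Z = {1,3,4,6,7,8,10,11,13,14,15}
(V \ X) ∪ (((X ∪ Z) ∪ V) ∪ Z) = {1,3,4,6,7,8,10,11,13,14,15}
((V \ X) ∪ (((X ∪ Z) ∪ V) ∪ Z))' = {2,5,9,12}
(W ∪ Y) ∩ ((V \ X) ∪ (((X ∪ Z) ∪ V) ∪ Z))' = {2,5,9,12}
Both equal {2,5,9,12}, so (W ∪ Y) ∩ ((V \ X) ∪ (Z ∪ (V ∪ (X ∪ Z))))' = (W ∪ Y) ∩ ((V \ X) ∪ (((X ∪ Z) ∪ V) ∪ Z))'.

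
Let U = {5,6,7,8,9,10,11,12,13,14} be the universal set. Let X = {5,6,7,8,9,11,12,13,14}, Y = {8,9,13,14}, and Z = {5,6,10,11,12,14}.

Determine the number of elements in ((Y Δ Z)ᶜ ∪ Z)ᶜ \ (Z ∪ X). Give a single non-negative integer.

Y Δ Z = {5,6,8,9,10,11,12,13}
(Y Δ Z)ᶜ = {7,14}
(Y Δ Z)ᶜ ∪ Z = {5,6,7,10,11,12,14}
((Y Δ Z)ᶜ ∪ Z)ᶜ = {8,9,13}
Z ∪ X = {5,6,7,8,9,10,11,12,13,14}
((Y Δ Z)ᶜ ∪ Z)ᶜ \ (Z ∪ X) = {}
|((Y Δ Z)ᶜ ∪ Z)ᶜ \ (Z ∪ X)| = 0

0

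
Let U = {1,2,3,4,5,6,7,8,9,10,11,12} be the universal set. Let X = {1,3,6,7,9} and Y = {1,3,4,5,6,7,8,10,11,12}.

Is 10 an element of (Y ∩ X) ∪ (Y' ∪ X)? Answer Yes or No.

10 ∈ Y and 10 ∉ X, so 10 ∉ Y ∩ X
10 ∈ Y, so 10 ∉ Y'
10 ∉ Y' and 10 ∉ X, so 10 ∉ Y' ∪ X
10 ∉ (Y ∩ X) and 10 ∉ (Y' ∪ X), so 10 ∉ (Y ∩ X) ∪ (Y' ∪ X)

No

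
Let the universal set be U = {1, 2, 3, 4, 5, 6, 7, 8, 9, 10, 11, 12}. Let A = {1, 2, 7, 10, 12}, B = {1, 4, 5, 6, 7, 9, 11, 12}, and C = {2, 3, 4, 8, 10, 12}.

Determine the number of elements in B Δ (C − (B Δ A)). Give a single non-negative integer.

9

B Δ A = {2, 4, 5, 6, 9, 10, 11}
C − (B Δ A) = {3, 8, 12}
B Δ (C − (B Δ A)) = {1, 3, 4, 5, 6, 7, 8, 9, 11}
|B Δ (C − (B Δ A))| = 9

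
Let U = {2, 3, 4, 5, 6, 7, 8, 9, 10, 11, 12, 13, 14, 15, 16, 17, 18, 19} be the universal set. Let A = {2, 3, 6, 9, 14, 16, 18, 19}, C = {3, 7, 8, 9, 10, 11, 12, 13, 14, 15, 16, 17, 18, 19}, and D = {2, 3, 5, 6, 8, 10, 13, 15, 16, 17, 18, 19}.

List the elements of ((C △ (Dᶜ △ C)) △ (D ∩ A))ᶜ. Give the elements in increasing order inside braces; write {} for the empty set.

{5, 8, 10, 13, 15, 17}

Dᶜ = {4, 7, 9, 11, 12, 14}
Dᶜ △ C = {3, 4, 8, 10, 13, 15, 16, 17, 18, 19}
C △ (Dᶜ △ C) = {4, 7, 9, 11, 12, 14}
D ∩ A = {2, 3, 6, 16, 18, 19}
(C △ (Dᶜ △ C)) △ (D ∩ A) = {2, 3, 4, 6, 7, 9, 11, 12, 14, 16, 18, 19}
((C △ (Dᶜ △ C)) △ (D ∩ A))ᶜ = {5, 8, 10, 13, 15, 17}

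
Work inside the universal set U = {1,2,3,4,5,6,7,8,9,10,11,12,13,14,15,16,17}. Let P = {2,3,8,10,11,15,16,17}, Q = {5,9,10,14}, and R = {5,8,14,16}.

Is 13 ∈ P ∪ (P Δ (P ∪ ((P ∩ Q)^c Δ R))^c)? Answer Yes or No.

13 ∉ P and 13 ∉ Q, so 13 ∉ P ∩ Q
13 ∈ (P ∩ Q)^c since 13 ∉ (P ∩ Q)
13 ∈ (P ∩ Q)^c and 13 ∉ R, so 13 ∈ (P ∩ Q)^c Δ R
13 ∉ P and 13 ∈ ((P ∩ Q)^c Δ R), so 13 ∈ P ∪ ((P ∩ Q)^c Δ R)
13 ∉ (P ∪ ((P ∩ Q)^c Δ R))^c since 13 ∈ (P ∪ ((P ∩ Q)^c Δ R))
13 ∉ P and 13 ∉ (P ∪ ((P ∩ Q)^c Δ R))^c, so 13 ∉ P Δ (P ∪ ((P ∩ Q)^c Δ R))^c
13 ∉ P and 13 ∉ (P Δ (P ∪ ((P ∩ Q)^c Δ R))^c), so 13 ∉ P ∪ (P Δ (P ∪ ((P ∩ Q)^c Δ R))^c)

No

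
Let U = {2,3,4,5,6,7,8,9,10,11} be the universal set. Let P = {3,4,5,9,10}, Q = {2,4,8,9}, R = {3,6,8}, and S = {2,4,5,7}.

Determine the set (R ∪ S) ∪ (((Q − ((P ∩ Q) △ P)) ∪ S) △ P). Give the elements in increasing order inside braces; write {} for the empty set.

R ∪ S = {2,3,4,5,6,7,8}
P ∩ Q = {4,9}
(P ∩ Q) △ P = {3,5,10}
Q − ((P ∩ Q) △ P) = {2,4,8,9}
(Q − ((P ∩ Q) △ P)) ∪ S = {2,4,5,7,8,9}
((Q − ((P ∩ Q) △ P)) ∪ S) △ P = {2,3,7,8,10}
(R ∪ S) ∪ (((Q − ((P ∩ Q) △ P)) ∪ S) △ P) = {2,3,4,5,6,7,8,10}

{2,3,4,5,6,7,8,10}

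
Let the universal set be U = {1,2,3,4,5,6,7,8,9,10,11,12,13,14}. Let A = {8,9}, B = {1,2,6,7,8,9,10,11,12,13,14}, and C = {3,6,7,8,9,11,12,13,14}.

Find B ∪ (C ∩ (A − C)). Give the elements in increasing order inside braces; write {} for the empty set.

A − C = {}
C ∩ (A − C) = {}
B ∪ (C ∩ (A − C)) = {1,2,6,7,8,9,10,11,12,13,14}

{1,2,6,7,8,9,10,11,12,13,14}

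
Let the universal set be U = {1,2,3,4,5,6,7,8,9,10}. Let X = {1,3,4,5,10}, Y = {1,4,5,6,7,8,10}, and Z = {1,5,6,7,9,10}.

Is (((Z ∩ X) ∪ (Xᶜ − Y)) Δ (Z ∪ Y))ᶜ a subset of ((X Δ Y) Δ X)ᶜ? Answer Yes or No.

Z ∩ X = {1,5,10}
Xᶜ = {2,6,7,8,9}
Xᶜ − Y = {2,9}
(Z ∩ X) ∪ (Xᶜ − Y) = {1,2,5,9,10}
Z ∪ Y = {1,4,5,6,7,8,9,10}
((Z ∩ X) ∪ (Xᶜ − Y)) Δ (Z ∪ Y) = {2,4,6,7,8}
(((Z ∩ X) ∪ (Xᶜ − Y)) Δ (Z ∪ Y))ᶜ = {1,3,5,9,10}
X Δ Y = {3,6,7,8}
(X Δ Y) Δ X = {1,4,5,6,7,8,10}
((X Δ Y) Δ X)ᶜ = {2,3,9}
1 ∈ (((Z ∩ X) ∪ (Xᶜ − Y)) Δ (Z ∪ Y))ᶜ but 1 ∉ ((X Δ Y) Δ X)ᶜ, so the inclusion fails.

No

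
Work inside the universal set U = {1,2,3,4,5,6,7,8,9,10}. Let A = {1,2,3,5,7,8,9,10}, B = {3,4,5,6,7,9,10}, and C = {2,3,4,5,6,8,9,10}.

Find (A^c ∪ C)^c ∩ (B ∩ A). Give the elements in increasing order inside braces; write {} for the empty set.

{7}

A^c = {4,6}
A^c ∪ C = {2,3,4,5,6,8,9,10}
(A^c ∪ C)^c = {1,7}
B ∩ A = {3,5,7,9,10}
(A^c ∪ C)^c ∩ (B ∩ A) = {7}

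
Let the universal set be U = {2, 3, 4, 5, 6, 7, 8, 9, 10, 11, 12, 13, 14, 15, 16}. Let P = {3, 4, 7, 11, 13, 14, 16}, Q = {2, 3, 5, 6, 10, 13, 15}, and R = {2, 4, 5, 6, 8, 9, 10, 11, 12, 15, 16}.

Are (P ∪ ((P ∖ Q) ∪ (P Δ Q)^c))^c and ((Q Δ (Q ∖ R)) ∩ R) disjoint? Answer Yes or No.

P ∖ Q = {4, 7, 11, 14, 16}
P Δ Q = {2, 4, 5, 6, 7, 10, 11, 14, 15, 16}
(P Δ Q)^c = {3, 8, 9, 12, 13}
(P ∖ Q) ∪ (P Δ Q)^c = {3, 4, 7, 8, 9, 11, 12, 13, 14, 16}
P ∪ ((P ∖ Q) ∪ (P Δ Q)^c) = {3, 4, 7, 8, 9, 11, 12, 13, 14, 16}
(P ∪ ((P ∖ Q) ∪ (P Δ Q)^c))^c = {2, 5, 6, 10, 15}
Q ∖ R = {3, 13}
Q Δ (Q ∖ R) = {2, 5, 6, 10, 15}
(Q Δ (Q ∖ R)) ∩ R = {2, 5, 6, 10, 15}
2 lies in both, so they are not disjoint.

No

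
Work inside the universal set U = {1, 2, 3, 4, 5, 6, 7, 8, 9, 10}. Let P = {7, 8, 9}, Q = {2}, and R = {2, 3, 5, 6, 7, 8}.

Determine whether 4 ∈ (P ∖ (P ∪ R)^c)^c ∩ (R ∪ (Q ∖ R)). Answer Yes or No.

4 ∉ P and 4 ∉ R, so 4 ∉ P ∪ R
4 ∈ (P ∪ R)^c since 4 ∉ (P ∪ R)
4 ∉ P and 4 ∈ (P ∪ R)^c, so 4 ∉ P ∖ (P ∪ R)^c
4 ∈ (P ∖ (P ∪ R)^c)^c since 4 ∉ (P ∖ (P ∪ R)^c)
4 ∉ Q and 4 ∉ R, so 4 ∉ Q ∖ R
4 ∉ R and 4 ∉ (Q ∖ R), so 4 ∉ R ∪ (Q ∖ R)
4 ∈ (P ∖ (P ∪ R)^c)^c and 4 ∉ (R ∪ (Q ∖ R)), so 4 ∉ (P ∖ (P ∪ R)^c)^c ∩ (R ∪ (Q ∖ R))

No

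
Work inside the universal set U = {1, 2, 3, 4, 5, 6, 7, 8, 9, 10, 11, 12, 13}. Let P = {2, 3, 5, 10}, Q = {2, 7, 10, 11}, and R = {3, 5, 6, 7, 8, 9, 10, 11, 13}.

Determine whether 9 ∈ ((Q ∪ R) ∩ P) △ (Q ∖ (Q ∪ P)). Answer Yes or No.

No

9 ∉ Q and 9 ∈ R, so 9 ∈ Q ∪ R
9 ∈ (Q ∪ R) and 9 ∉ P, so 9 ∉ (Q ∪ R) ∩ P
9 ∉ Q and 9 ∉ P, so 9 ∉ Q ∪ P
9 ∉ Q and 9 ∉ (Q ∪ P), so 9 ∉ Q ∖ (Q ∪ P)
9 ∉ ((Q ∪ R) ∩ P) and 9 ∉ (Q ∖ (Q ∪ P)), so 9 ∉ ((Q ∪ R) ∩ P) △ (Q ∖ (Q ∪ P))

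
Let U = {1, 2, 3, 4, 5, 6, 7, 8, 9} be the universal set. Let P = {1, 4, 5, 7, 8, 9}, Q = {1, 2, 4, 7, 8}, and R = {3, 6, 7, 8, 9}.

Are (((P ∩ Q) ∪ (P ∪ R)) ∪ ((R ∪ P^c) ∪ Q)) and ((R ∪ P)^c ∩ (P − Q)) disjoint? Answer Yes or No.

P ∩ Q = {1, 4, 7, 8}
P ∪ R = {1, 3, 4, 5, 6, 7, 8, 9}
(P ∩ Q) ∪ (P ∪ R) = {1, 3, 4, 5, 6, 7, 8, 9}
P^c = {2, 3, 6}
R ∪ P^c = {2, 3, 6, 7, 8, 9}
(R ∪ P^c) ∪ Q = {1, 2, 3, 4, 6, 7, 8, 9}
((P ∩ Q) ∪ (P ∪ R)) ∪ ((R ∪ P^c) ∪ Q) = {1, 2, 3, 4, 5, 6, 7, 8, 9}
R ∪ P = {1, 3, 4, 5, 6, 7, 8, 9}
(R ∪ P)^c = {2}
P − Q = {5, 9}
(R ∪ P)^c ∩ (P − Q) = {}
{1, 2, 3, 4, 5, 6, 7, 8, 9} and {} share no elements.

Yes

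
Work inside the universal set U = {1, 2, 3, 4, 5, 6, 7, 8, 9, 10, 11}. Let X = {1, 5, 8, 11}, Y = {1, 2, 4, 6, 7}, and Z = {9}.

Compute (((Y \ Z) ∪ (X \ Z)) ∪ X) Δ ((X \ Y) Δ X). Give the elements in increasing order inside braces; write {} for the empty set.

{2, 4, 5, 6, 7, 8, 11}

Y \ Z = {1, 2, 4, 6, 7}
X \ Z = {1, 5, 8, 11}
(Y \ Z) ∪ (X \ Z) = {1, 2, 4, 5, 6, 7, 8, 11}
((Y \ Z) ∪ (X \ Z)) ∪ X = {1, 2, 4, 5, 6, 7, 8, 11}
X \ Y = {5, 8, 11}
(X \ Y) Δ X = {1}
(((Y \ Z) ∪ (X \ Z)) ∪ X) Δ ((X \ Y) Δ X) = {2, 4, 5, 6, 7, 8, 11}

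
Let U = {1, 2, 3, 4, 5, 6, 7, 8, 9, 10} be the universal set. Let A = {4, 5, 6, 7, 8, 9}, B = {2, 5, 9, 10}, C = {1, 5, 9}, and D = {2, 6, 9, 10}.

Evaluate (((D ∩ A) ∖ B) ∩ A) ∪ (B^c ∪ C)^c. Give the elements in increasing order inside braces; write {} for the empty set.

D ∩ A = {6, 9}
(D ∩ A) ∖ B = {6}
((D ∩ A) ∖ B) ∩ A = {6}
B^c = {1, 3, 4, 6, 7, 8}
B^c ∪ C = {1, 3, 4, 5, 6, 7, 8, 9}
(B^c ∪ C)^c = {2, 10}
(((D ∩ A) ∖ B) ∩ A) ∪ (B^c ∪ C)^c = {2, 6, 10}

{2, 6, 10}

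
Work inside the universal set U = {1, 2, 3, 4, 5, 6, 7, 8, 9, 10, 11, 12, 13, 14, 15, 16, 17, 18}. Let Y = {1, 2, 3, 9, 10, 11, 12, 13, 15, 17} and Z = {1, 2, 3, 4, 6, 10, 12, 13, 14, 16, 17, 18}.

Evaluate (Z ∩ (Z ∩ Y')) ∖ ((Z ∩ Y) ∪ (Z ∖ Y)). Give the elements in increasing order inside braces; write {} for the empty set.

{}

Y' = {4, 5, 6, 7, 8, 14, 16, 18}
Z ∩ Y' = {4, 6, 14, 16, 18}
Z ∩ (Z ∩ Y') = {4, 6, 14, 16, 18}
Z ∩ Y = {1, 2, 3, 10, 12, 13, 17}
Z ∖ Y = {4, 6, 14, 16, 18}
(Z ∩ Y) ∪ (Z ∖ Y) = {1, 2, 3, 4, 6, 10, 12, 13, 14, 16, 17, 18}
(Z ∩ (Z ∩ Y')) ∖ ((Z ∩ Y) ∪ (Z ∖ Y)) = {}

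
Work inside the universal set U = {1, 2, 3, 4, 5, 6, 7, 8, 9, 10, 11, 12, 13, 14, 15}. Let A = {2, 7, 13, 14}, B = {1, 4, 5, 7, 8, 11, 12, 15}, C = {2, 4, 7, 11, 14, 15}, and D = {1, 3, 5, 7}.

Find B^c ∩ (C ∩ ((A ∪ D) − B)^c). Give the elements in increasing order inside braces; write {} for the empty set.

B^c = {2, 3, 6, 9, 10, 13, 14}
A ∪ D = {1, 2, 3, 5, 7, 13, 14}
(A ∪ D) − B = {2, 3, 13, 14}
((A ∪ D) − B)^c = {1, 4, 5, 6, 7, 8, 9, 10, 11, 12, 15}
C ∩ ((A ∪ D) − B)^c = {4, 7, 11, 15}
B^c ∩ (C ∩ ((A ∪ D) − B)^c) = {}

{}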